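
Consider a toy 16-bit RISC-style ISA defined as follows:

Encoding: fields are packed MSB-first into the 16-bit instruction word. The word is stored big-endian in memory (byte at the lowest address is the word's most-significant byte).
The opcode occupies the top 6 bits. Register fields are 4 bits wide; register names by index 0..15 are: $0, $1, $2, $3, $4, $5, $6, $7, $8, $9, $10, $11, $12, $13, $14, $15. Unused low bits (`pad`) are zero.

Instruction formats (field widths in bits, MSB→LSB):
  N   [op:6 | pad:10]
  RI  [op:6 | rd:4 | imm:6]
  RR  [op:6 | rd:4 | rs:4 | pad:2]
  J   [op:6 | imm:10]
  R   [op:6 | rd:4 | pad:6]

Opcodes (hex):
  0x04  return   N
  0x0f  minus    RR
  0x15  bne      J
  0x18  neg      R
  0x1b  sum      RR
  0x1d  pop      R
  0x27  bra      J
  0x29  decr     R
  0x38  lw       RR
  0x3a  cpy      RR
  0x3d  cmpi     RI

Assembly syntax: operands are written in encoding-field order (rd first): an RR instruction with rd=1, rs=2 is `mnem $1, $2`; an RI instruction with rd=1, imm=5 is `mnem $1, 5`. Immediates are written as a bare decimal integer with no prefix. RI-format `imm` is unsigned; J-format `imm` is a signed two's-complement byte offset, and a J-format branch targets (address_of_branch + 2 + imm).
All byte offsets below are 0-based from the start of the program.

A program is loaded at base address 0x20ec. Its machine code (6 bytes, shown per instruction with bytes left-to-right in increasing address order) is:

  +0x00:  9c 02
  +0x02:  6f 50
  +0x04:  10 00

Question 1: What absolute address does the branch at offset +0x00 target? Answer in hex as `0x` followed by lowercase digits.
0x20f0

+0x00: 9c 02 ⇒ word 0x9c02 (big)
  opcode bits[15:10]=0x27: bra/J
  [9:0] imm=2 = 2
  target = base 0x20ec + off 0x00 + 2 + imm 2 = 0x20f0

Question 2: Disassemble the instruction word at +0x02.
[02] 6f 50 → 0x6f50
  top 6b → 0x1b → sum [RR]
  rd@[9:6]=0xd ⇒ $13
  rs@[5:2]=0x4 ⇒ $4

sum $13, $4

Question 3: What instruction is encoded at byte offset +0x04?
@+04  big-endian(10 00) = 0x1000
  opcode bits[15:10]=0x4: return/N

return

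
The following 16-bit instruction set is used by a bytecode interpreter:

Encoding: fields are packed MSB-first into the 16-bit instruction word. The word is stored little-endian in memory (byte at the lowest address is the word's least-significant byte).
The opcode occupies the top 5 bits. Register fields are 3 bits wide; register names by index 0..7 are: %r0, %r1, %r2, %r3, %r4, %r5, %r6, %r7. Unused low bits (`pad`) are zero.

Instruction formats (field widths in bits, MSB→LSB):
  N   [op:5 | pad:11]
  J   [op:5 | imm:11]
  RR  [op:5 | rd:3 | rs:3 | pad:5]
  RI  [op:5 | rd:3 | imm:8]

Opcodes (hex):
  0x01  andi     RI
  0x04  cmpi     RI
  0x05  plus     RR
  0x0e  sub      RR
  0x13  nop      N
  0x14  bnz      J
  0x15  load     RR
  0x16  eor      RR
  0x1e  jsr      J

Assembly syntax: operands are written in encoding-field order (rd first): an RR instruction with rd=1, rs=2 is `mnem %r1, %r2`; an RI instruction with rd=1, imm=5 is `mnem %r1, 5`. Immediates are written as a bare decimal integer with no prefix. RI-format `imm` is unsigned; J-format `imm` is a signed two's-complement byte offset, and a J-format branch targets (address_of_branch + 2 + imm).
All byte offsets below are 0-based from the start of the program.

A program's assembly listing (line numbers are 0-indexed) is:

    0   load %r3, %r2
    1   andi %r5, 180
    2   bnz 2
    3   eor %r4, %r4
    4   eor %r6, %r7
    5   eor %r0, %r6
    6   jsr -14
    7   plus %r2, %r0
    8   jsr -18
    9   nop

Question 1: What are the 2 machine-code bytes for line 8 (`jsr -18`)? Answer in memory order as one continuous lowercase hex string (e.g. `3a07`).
L8: jsr op=0x1e:5|imm=-18:11 ⇒ 0xf7ee ⇒ little ee f7

eef7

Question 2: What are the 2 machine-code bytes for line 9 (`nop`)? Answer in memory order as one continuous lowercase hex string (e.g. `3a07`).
0098

line 9 (nop): pack op=0x13:5|pad=0:11 = 0x9800; little→ 00 98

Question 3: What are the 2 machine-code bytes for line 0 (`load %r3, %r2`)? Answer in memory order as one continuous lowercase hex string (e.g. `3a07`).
40ab

line 0 (load): pack op=0x15:5|rd=3:3|rs=2:3|pad=0:5 = 0xab40; little→ 40 ab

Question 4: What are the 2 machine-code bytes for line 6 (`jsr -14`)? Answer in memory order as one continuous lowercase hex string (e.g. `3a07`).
f2f7

L6: jsr op=0x1e:5|imm=-14:11 ⇒ 0xf7f2 ⇒ little f2 f7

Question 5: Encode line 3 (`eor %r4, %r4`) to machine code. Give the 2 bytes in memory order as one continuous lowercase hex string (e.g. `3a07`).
3. eor fields op=0x16:5|rd=4:3|rs=4:3|pad=0:5 → word b480h → 80 b4

80b4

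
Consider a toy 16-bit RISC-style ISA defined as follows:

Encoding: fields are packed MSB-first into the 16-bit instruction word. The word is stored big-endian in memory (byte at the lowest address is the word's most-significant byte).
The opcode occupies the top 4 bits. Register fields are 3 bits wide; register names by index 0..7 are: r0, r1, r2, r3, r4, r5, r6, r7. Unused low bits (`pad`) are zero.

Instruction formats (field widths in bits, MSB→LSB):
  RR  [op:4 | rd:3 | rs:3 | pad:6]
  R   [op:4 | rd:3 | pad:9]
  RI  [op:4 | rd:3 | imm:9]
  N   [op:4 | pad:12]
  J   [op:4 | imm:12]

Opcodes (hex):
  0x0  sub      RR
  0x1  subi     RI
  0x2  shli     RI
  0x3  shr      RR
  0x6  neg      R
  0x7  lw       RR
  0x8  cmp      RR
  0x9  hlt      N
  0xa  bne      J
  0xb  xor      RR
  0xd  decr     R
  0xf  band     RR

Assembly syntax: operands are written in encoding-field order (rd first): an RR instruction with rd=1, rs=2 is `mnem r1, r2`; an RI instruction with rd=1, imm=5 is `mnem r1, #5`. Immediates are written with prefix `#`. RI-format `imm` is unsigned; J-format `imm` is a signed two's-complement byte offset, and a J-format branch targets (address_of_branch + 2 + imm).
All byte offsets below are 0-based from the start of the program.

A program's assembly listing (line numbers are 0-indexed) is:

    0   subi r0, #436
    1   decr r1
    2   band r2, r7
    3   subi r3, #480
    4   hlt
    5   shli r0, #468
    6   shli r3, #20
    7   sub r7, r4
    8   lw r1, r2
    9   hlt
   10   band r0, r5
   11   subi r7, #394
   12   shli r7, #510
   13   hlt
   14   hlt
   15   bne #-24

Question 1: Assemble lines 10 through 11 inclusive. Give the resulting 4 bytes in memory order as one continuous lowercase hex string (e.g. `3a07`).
10. band fields op=0xf:4|rd=0:3|rs=5:3|pad=0:6 → word f140h → f1 40
11. subi fields op=0x1:4|rd=7:3|imm=394:9 → word 1f8ah → 1f 8a

f1401f8a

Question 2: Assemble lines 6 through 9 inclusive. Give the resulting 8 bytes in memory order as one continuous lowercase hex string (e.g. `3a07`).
26140f0072809000

6. shli fields op=0x2:4|rd=3:3|imm=20:9 → word 2614h → 26 14
7. sub fields op=0x0:4|rd=7:3|rs=4:3|pad=0:6 → word 0f00h → 0f 00
8. lw fields op=0x7:4|rd=1:3|rs=2:3|pad=0:6 → word 7280h → 72 80
9. hlt fields op=0x9:4|pad=0:12 → word 9000h → 90 00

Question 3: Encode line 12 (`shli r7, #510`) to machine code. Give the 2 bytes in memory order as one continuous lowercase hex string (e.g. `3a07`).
2ffe

L12: shli op=0x2:4|rd=7:3|imm=510:9 ⇒ 0x2ffe ⇒ big 2f fe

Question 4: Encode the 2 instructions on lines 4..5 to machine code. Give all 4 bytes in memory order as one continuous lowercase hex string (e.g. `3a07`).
4. hlt fields op=0x9:4|pad=0:12 → word 9000h → 90 00
5. shli fields op=0x2:4|rd=0:3|imm=468:9 → word 21d4h → 21 d4

900021d4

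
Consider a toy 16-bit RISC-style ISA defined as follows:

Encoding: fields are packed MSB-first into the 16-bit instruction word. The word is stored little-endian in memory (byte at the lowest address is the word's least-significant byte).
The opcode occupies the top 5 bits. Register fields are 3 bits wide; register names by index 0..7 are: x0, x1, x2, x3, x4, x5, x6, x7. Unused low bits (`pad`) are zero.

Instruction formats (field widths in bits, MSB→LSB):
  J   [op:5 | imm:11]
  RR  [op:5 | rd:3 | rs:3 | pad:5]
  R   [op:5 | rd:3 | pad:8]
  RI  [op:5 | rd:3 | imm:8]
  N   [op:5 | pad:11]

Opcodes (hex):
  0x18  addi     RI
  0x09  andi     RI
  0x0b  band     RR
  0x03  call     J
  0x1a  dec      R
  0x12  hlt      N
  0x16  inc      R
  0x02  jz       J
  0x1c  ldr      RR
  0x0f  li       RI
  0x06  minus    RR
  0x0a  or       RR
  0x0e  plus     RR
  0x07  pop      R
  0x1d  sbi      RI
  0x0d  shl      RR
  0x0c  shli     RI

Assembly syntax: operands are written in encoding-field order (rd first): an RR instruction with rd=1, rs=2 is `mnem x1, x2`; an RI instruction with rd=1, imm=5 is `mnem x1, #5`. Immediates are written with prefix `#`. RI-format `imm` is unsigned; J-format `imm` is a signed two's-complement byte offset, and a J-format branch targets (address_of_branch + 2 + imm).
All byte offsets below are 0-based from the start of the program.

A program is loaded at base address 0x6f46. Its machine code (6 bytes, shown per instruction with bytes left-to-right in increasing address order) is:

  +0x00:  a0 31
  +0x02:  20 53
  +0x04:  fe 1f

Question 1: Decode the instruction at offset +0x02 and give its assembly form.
+0x02: 20 53 ⇒ word 0x5320 (little)
  op=0x5320>>11=0xa ⇒ or (RR)
  [10:8] rd=3 = x3
  [7:5] rs=1 = x1

or x3, x1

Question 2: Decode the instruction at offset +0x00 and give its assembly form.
off 0x00: read a0 31 as little → 0x31a0
  op=0x31a0>>11=0x6 ⇒ minus (RR)
  rd@[10:8]=0x1 ⇒ x1
  rs@[7:5]=0x5 ⇒ x5

minus x1, x5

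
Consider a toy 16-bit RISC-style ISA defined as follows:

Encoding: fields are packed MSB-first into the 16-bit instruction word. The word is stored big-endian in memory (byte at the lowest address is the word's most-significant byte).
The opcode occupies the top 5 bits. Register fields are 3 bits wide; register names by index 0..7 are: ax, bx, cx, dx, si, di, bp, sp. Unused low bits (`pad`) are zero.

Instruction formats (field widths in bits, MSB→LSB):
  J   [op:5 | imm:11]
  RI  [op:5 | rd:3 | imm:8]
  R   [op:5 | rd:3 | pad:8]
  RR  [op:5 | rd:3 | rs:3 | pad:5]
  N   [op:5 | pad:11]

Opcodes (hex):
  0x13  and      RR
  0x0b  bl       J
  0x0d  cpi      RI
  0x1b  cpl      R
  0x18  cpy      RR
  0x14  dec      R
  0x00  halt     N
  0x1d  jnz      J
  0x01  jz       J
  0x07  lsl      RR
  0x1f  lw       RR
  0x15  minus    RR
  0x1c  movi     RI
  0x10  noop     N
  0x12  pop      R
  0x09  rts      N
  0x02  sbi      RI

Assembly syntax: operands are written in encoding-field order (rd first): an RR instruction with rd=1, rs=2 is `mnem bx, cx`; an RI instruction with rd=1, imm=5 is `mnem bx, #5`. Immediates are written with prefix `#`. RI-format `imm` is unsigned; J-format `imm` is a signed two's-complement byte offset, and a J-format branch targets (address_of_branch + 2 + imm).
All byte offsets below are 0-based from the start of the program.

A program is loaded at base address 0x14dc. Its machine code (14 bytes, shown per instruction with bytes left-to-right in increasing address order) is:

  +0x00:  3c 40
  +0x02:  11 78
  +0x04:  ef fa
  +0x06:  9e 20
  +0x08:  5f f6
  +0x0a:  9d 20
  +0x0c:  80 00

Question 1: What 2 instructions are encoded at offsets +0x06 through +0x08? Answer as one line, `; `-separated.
and bp, bx; bl #-10

+0x06: 9e 20 ⇒ word 0x9e20 (big)
  opcode bits[15:11]=0x13: and/RR
  rd@[10:8]=0x6 ⇒ bp
  rs@[7:5]=0x1 ⇒ bx
+0x08: 5f f6 ⇒ word 0x5ff6 (big)
  opcode bits[15:11]=0xb: bl/J
  imm@[10:0]=0x7f6 (s11→-10) ⇒ #-10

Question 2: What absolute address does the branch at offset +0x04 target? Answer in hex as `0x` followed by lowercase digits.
+0x04: ef fa ⇒ word 0xeffa (big)
  top 5b → 0x1d → jnz [J]
  [10:0] imm=2042 (s11→-6) = #-6
  target = base 0x14dc + off 0x04 + 2 + imm -6 = 0x14dc

0x14dc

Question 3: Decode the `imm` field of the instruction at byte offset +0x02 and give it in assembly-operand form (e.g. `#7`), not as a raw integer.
#120

+0x02: 11 78 ⇒ word 0x1178 (big)
  top 5b → 0x2 → sbi [RI]
  [10:8] rd=1 = bx
  [7:0] imm=120 = #120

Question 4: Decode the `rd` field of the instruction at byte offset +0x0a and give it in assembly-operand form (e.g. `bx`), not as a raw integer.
di

[0a] 9d 20 → 0x9d20
  top 5b → 0x13 → and [RR]
  rd: (w>>8)&0x7=0x5 → di
  rs: (w>>5)&0x7=0x1 → bx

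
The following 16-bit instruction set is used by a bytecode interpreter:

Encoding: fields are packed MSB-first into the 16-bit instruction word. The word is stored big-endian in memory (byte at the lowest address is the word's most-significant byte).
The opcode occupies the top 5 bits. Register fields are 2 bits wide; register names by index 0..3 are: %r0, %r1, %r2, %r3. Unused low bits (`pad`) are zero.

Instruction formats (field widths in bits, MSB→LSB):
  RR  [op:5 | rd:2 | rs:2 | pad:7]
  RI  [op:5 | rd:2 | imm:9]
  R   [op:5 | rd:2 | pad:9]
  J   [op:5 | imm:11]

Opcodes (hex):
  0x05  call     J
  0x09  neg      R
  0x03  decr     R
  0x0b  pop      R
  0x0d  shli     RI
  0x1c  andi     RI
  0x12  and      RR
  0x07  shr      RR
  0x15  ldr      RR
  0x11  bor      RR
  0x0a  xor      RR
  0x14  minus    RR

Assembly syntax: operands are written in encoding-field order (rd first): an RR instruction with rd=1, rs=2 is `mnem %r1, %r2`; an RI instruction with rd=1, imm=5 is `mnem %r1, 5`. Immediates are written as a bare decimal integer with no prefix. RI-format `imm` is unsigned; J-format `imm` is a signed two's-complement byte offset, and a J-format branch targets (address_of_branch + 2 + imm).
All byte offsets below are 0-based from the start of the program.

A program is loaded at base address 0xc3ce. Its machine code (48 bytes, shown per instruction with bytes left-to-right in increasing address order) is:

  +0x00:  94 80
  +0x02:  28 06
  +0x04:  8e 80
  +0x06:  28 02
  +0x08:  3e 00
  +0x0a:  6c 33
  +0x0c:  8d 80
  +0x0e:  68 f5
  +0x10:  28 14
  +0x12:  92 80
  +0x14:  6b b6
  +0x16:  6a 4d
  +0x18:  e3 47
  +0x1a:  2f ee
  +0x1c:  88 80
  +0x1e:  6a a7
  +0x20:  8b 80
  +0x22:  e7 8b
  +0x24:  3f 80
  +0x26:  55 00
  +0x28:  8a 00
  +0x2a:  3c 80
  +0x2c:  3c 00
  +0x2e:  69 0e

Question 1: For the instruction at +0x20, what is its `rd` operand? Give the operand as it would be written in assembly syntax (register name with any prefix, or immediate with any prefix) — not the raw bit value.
%r1

off 0x20: read 8b 80 as big → 0x8b80
  op=0x8b80>>11=0x11 ⇒ bor (RR)
  rd@[10:9]=0x1 ⇒ %r1
  rs@[8:7]=0x3 ⇒ %r3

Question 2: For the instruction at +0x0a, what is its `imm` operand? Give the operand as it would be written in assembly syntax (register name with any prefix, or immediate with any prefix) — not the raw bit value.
51

[0a] 6c 33 → 0x6c33
  top 5b → 0xd → shli [RI]
  rd: (w>>9)&0x3=0x2 → %r2
  imm: (w>>0)&0x1ff=0x33 → 51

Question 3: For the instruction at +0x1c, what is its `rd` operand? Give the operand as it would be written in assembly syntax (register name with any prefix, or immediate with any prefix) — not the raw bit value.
off 0x1c: read 88 80 as big → 0x8880
  opcode bits[15:11]=0x11: bor/RR
  rd@[10:9]=0x0 ⇒ %r0
  rs@[8:7]=0x1 ⇒ %r1

%r0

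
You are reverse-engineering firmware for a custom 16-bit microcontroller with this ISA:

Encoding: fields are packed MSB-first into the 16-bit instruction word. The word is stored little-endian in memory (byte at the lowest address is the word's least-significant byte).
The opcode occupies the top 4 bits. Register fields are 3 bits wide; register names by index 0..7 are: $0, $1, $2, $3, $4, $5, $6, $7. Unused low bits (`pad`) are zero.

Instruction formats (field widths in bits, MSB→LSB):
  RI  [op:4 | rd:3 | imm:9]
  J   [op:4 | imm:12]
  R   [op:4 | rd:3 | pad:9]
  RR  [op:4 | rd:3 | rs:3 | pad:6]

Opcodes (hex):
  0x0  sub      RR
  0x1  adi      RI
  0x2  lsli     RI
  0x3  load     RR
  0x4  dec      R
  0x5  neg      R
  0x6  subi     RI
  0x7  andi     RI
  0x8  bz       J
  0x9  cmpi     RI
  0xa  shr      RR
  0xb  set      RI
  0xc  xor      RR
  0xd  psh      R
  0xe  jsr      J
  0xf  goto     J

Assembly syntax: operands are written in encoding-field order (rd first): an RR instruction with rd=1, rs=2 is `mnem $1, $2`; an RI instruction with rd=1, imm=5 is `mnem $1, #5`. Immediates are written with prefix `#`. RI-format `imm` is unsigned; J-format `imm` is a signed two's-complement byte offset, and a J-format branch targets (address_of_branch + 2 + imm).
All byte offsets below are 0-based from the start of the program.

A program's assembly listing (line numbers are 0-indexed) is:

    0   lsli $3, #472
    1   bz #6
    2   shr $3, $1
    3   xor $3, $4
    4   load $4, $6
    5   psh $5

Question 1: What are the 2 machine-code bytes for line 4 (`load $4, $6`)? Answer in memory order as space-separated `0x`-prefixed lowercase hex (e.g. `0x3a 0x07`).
0x80 0x39

L4: load op=0x3:4|rd=4:3|rs=6:3|pad=0:6 ⇒ 0x3980 ⇒ little 80 39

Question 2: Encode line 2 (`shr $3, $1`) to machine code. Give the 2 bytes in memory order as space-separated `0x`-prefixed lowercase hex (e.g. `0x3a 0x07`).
0x40 0xa6

line 2 (shr): pack op=0xa:4|rd=3:3|rs=1:3|pad=0:6 = 0xa640; little→ 40 a6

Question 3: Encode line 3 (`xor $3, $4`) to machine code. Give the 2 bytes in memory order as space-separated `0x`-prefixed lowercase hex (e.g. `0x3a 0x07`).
0x00 0xc7

L3: xor op=0xc:4|rd=3:3|rs=4:3|pad=0:6 ⇒ 0xc700 ⇒ little 00 c7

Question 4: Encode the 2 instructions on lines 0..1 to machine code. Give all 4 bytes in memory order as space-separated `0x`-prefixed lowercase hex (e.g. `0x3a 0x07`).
0. lsli fields op=0x2:4|rd=3:3|imm=472:9 → word 27d8h → d8 27
1. bz fields op=0x8:4|imm=6:12 → word 8006h → 06 80

0xd8 0x27 0x06 0x80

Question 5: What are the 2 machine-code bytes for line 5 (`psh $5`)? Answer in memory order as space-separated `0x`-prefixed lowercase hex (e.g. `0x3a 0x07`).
0x00 0xda

L5: psh op=0xd:4|rd=5:3|pad=0:9 ⇒ 0xda00 ⇒ little 00 da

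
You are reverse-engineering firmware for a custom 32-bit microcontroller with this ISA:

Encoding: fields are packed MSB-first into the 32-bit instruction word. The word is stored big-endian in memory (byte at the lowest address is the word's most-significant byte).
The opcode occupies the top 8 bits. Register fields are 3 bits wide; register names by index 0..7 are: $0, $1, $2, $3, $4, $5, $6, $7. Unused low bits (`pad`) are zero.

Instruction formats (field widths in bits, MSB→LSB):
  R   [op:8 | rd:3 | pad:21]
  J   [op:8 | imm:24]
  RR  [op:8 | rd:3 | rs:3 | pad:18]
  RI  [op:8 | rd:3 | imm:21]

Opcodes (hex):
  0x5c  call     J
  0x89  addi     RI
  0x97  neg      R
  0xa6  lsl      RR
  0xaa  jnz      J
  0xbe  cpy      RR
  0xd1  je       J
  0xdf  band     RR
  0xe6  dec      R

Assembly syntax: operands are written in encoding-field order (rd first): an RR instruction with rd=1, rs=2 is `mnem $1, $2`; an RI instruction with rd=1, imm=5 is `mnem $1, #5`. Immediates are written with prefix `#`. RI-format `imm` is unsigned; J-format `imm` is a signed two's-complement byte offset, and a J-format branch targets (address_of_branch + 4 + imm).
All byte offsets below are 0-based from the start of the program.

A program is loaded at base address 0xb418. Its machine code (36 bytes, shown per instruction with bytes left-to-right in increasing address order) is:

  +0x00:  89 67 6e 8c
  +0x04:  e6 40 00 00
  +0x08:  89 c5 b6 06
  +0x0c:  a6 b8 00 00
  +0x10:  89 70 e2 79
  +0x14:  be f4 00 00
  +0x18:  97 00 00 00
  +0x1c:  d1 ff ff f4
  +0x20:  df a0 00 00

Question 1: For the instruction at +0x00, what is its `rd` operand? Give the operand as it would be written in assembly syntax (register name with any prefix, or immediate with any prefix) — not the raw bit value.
$3

off 0x00: read 89 67 6e 8c as big → 0x89676e8c
  op=0x89676e8c>>24=0x89 ⇒ addi (RI)
  [23:21] rd=3 = $3
  [20:0] imm=487052 = #487052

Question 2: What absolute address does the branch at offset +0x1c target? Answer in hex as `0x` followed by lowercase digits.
0xb42c

@+1c  big-endian(d1 ff ff f4) = 0xd1fffff4
  top 8b → 0xd1 → je [J]
  [23:0] imm=16777204 (s24→-12) = #-12
  target = base 0xb418 + off 0x1c + 4 + imm -12 = 0xb42c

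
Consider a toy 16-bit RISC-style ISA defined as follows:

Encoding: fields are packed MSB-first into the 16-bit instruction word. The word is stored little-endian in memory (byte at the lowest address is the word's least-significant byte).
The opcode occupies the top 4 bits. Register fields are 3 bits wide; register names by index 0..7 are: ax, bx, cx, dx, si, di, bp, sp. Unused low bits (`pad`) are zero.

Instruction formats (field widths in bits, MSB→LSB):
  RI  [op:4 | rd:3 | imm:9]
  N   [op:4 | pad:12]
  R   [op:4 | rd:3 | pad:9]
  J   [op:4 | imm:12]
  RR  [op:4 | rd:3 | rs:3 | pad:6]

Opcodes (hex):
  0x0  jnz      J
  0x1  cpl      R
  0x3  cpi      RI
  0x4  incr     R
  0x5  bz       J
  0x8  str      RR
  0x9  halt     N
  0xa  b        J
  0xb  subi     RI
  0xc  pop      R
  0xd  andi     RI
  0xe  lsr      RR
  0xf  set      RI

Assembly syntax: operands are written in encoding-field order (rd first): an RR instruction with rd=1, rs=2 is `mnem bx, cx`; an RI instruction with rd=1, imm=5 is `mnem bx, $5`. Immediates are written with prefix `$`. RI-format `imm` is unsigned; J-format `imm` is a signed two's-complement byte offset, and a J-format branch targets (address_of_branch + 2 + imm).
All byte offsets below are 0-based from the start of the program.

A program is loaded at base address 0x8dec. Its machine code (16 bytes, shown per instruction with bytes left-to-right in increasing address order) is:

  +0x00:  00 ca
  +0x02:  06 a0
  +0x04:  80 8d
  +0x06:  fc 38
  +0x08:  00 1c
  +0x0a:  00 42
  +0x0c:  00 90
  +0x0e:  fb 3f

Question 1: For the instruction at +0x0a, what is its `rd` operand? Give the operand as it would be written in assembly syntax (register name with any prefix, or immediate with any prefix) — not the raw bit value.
@+0a  little-endian(00 42) = 0x4200
  top 4b → 0x4 → incr [R]
  [11:9] rd=1 = bx

bx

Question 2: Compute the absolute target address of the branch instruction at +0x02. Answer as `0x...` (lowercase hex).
0x8df6

+0x02: 06 a0 ⇒ word 0xa006 (little)
  opcode bits[15:12]=0xa: b/J
  [11:0] imm=6 = $6
  target = base 0x8dec + off 0x02 + 2 + imm 6 = 0x8df6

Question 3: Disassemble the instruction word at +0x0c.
halt

@+0c  little-endian(00 90) = 0x9000
  top 4b → 0x9 → halt [N]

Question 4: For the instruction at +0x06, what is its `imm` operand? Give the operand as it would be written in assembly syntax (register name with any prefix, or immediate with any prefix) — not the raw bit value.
[06] fc 38 → 0x38fc
  top 4b → 0x3 → cpi [RI]
  [11:9] rd=4 = si
  [8:0] imm=252 = $252

$252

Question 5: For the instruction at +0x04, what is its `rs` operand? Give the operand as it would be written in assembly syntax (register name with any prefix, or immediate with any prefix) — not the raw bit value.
[04] 80 8d → 0x8d80
  opcode bits[15:12]=0x8: str/RR
  rd: (w>>9)&0x7=0x6 → bp
  rs: (w>>6)&0x7=0x6 → bp

bp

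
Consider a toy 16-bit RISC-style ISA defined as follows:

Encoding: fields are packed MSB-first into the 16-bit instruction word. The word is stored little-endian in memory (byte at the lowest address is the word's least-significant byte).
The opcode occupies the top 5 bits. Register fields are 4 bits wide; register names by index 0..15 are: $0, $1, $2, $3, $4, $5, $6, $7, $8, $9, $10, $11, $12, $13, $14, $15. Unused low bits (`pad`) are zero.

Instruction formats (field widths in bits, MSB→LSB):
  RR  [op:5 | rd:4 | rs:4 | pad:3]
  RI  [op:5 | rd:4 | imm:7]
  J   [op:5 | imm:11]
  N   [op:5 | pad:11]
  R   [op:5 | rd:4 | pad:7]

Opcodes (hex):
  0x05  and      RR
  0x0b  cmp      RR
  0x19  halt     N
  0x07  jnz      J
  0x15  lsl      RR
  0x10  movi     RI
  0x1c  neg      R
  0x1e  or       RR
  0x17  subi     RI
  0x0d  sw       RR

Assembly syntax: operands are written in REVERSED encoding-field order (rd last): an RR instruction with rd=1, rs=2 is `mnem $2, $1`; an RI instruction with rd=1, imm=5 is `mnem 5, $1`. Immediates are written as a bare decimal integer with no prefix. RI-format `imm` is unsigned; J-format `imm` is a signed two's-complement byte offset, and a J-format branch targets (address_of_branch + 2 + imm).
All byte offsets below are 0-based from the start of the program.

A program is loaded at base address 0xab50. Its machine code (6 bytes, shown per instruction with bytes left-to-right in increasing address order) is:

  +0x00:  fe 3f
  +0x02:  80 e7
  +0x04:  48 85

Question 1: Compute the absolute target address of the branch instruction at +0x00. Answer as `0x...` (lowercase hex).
0xab50

[00] fe 3f → 0x3ffe
  op=0x3ffe>>11=0x7 ⇒ jnz (J)
  imm: (w>>0)&0x7ff=0x7fe (s11→-2) → -2
  target = base 0xab50 + off 0x00 + 2 + imm -2 = 0xab50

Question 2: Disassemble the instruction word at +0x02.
neg $15

+0x02: 80 e7 ⇒ word 0xe780 (little)
  op=0xe780>>11=0x1c ⇒ neg (R)
  [10:7] rd=15 = $15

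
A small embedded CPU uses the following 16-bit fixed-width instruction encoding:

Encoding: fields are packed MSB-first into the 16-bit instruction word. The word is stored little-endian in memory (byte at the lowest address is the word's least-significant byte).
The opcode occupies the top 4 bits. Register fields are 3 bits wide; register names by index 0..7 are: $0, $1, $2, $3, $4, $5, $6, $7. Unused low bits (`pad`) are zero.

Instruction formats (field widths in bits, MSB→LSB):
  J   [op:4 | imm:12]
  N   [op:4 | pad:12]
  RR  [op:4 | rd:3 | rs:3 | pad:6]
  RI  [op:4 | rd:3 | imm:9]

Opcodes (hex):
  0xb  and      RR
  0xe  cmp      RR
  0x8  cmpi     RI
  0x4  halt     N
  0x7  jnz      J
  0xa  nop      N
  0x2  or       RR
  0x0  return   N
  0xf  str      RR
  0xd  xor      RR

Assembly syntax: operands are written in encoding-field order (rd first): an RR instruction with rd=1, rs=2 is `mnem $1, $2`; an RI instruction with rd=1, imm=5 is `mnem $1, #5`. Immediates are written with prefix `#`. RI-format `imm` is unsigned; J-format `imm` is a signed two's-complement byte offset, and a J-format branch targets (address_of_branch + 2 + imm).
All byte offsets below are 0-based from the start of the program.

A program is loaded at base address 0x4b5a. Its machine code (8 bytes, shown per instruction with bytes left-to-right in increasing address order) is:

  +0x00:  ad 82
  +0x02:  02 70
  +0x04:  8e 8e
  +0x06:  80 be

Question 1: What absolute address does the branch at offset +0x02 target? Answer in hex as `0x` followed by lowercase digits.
0x4b60

[02] 02 70 → 0x7002
  top 4b → 0x7 → jnz [J]
  [11:0] imm=2 = #2
  target = base 0x4b5a + off 0x02 + 2 + imm 2 = 0x4b60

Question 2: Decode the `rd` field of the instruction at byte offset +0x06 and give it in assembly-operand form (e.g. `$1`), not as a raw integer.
$7

@+06  little-endian(80 be) = 0xbe80
  opcode bits[15:12]=0xb: and/RR
  rd@[11:9]=0x7 ⇒ $7
  rs@[8:6]=0x2 ⇒ $2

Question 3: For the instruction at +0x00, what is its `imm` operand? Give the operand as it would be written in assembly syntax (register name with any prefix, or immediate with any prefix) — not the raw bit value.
#173

off 0x00: read ad 82 as little → 0x82ad
  top 4b → 0x8 → cmpi [RI]
  rd: (w>>9)&0x7=0x1 → $1
  imm: (w>>0)&0x1ff=0xad → #173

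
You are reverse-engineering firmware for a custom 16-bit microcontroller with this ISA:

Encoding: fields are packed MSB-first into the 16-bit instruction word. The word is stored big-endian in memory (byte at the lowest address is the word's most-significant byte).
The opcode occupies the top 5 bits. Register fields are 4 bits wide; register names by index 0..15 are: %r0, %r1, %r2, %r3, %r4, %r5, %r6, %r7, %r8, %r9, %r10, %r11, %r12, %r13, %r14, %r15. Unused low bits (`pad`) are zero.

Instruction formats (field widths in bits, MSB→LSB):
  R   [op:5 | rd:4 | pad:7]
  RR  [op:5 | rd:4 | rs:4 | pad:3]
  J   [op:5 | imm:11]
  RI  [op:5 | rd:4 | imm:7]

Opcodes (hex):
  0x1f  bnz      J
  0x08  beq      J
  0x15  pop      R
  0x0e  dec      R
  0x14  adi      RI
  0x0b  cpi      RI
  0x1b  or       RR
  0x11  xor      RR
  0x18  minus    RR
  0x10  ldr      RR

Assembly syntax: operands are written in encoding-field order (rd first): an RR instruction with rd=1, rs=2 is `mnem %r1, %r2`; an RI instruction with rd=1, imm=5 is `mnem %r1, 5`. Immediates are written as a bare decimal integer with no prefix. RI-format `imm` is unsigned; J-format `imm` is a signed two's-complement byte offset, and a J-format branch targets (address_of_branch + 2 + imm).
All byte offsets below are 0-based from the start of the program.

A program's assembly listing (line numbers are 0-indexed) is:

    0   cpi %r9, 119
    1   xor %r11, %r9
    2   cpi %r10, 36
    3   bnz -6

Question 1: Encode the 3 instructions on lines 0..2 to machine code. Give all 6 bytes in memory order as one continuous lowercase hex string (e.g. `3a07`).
line 0 (cpi): pack op=0xb:5|rd=9:4|imm=119:7 = 0x5cf7; big→ 5c f7
line 1 (xor): pack op=0x11:5|rd=11:4|rs=9:4|pad=0:3 = 0x8dc8; big→ 8d c8
line 2 (cpi): pack op=0xb:5|rd=10:4|imm=36:7 = 0x5d24; big→ 5d 24

5cf78dc85d24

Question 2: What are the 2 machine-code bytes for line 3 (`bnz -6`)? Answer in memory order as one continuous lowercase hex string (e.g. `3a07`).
fffa

3. bnz fields op=0x1f:5|imm=-6:11 → word fffah → ff fa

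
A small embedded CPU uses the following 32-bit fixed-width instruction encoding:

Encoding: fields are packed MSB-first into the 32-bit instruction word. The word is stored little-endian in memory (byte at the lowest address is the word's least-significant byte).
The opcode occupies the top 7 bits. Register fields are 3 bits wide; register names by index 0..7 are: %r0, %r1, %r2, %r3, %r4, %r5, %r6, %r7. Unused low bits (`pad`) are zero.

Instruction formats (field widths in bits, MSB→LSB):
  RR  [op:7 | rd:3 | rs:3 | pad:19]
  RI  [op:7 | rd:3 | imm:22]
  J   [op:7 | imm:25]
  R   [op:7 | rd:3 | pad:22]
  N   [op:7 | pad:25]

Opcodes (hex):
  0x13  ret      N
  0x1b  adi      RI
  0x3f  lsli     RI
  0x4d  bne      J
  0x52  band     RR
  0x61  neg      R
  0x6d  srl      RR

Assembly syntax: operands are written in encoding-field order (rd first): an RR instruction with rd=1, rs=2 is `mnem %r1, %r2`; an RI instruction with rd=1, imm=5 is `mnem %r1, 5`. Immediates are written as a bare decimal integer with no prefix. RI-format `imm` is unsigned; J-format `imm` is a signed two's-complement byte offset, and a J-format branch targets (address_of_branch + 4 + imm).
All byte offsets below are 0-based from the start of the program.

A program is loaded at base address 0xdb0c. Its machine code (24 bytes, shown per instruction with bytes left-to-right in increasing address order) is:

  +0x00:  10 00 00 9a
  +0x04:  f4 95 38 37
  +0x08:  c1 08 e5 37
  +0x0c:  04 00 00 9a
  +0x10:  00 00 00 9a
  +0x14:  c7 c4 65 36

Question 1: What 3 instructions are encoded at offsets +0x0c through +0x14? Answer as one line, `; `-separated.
bne 4; bne 0; adi %r1, 2475207

[0c] 04 00 00 9a → 0x9a000004
  op=0x9a000004>>25=0x4d ⇒ bne (J)
  imm@[24:0]=0x4 ⇒ 4
[10] 00 00 00 9a → 0x9a000000
  op=0x9a000000>>25=0x4d ⇒ bne (J)
  imm@[24:0]=0x0 ⇒ 0
[14] c7 c4 65 36 → 0x3665c4c7
  op=0x3665c4c7>>25=0x1b ⇒ adi (RI)
  rd@[24:22]=0x1 ⇒ %r1
  imm@[21:0]=0x25c4c7 ⇒ 2475207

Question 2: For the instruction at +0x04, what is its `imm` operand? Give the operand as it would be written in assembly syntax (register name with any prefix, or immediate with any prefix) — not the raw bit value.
3708404

off 0x04: read f4 95 38 37 as little → 0x373895f4
  top 7b → 0x1b → adi [RI]
  rd@[24:22]=0x4 ⇒ %r4
  imm@[21:0]=0x3895f4 ⇒ 3708404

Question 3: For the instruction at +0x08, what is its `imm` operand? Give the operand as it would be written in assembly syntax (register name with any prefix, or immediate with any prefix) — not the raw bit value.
@+08  little-endian(c1 08 e5 37) = 0x37e508c1
  opcode bits[31:25]=0x1b: adi/RI
  rd@[24:22]=0x7 ⇒ %r7
  imm@[21:0]=0x2508c1 ⇒ 2427073

2427073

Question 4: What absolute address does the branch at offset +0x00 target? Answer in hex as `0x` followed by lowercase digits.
@+00  little-endian(10 00 00 9a) = 0x9a000010
  opcode bits[31:25]=0x4d: bne/J
  imm@[24:0]=0x10 ⇒ 16
  target = base 0xdb0c + off 0x00 + 4 + imm 16 = 0xdb20

0xdb20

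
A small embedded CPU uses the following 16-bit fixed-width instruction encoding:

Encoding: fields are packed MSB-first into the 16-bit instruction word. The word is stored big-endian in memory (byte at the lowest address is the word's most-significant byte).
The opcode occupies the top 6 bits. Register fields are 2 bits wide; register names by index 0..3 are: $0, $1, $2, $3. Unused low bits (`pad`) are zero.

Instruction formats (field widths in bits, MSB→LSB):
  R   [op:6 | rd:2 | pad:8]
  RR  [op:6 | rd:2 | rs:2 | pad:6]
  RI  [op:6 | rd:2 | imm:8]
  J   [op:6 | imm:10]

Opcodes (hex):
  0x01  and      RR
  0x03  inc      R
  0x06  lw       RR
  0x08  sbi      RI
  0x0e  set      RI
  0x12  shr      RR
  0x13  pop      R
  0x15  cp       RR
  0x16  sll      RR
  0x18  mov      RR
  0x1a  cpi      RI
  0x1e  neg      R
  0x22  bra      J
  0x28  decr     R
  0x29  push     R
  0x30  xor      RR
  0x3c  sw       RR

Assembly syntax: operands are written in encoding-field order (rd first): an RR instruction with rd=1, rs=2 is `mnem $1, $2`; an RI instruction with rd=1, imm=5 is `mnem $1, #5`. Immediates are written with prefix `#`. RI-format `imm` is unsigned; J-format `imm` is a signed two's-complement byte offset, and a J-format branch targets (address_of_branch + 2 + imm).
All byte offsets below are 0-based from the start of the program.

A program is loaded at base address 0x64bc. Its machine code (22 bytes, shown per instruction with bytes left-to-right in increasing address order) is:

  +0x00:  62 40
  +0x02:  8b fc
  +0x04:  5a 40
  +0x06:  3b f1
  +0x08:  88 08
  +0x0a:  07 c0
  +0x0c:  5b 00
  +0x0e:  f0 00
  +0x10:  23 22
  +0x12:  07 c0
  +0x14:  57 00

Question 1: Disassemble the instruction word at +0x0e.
+0x0e: f0 00 ⇒ word 0xf000 (big)
  opcode bits[15:10]=0x3c: sw/RR
  [9:8] rd=0 = $0
  [7:6] rs=0 = $0

sw $0, $0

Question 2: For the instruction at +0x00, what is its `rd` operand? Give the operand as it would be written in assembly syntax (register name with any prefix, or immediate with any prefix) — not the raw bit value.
off 0x00: read 62 40 as big → 0x6240
  top 6b → 0x18 → mov [RR]
  [9:8] rd=2 = $2
  [7:6] rs=1 = $1

$2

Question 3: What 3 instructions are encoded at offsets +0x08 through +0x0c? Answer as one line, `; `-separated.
bra #8; and $3, $3; sll $3, $0

@+08  big-endian(88 08) = 0x8808
  op=0x8808>>10=0x22 ⇒ bra (J)
  [9:0] imm=8 = #8
@+0a  big-endian(07 c0) = 0x07c0
  op=0x07c0>>10=0x1 ⇒ and (RR)
  [9:8] rd=3 = $3
  [7:6] rs=3 = $3
@+0c  big-endian(5b 00) = 0x5b00
  op=0x5b00>>10=0x16 ⇒ sll (RR)
  [9:8] rd=3 = $3
  [7:6] rs=0 = $0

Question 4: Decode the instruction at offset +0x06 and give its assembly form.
[06] 3b f1 → 0x3bf1
  op=0x3bf1>>10=0xe ⇒ set (RI)
  rd@[9:8]=0x3 ⇒ $3
  imm@[7:0]=0xf1 ⇒ #241

set $3, #241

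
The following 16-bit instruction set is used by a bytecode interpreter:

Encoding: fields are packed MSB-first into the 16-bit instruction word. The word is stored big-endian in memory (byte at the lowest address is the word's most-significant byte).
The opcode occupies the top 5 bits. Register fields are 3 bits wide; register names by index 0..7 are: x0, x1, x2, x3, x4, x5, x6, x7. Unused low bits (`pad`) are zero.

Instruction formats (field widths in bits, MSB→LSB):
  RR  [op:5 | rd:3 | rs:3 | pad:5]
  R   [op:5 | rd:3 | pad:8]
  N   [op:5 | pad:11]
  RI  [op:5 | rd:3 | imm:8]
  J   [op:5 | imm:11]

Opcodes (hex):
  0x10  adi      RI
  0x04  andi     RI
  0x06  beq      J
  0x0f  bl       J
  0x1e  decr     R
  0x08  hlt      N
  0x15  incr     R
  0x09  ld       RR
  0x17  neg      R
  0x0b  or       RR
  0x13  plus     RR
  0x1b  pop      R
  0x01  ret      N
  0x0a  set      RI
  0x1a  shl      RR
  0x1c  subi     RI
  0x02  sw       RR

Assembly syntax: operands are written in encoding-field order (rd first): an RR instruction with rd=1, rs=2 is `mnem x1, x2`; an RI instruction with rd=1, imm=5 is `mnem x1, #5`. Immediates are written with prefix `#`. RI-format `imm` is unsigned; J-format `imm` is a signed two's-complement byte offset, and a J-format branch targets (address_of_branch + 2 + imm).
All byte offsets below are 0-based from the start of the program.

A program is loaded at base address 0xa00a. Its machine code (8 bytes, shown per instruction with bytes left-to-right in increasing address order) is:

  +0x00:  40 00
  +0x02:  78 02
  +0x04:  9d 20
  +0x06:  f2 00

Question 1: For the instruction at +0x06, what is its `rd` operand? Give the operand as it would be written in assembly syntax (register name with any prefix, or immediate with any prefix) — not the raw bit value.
[06] f2 00 → 0xf200
  top 5b → 0x1e → decr [R]
  [10:8] rd=2 = x2

x2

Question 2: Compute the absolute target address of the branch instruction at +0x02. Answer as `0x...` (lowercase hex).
0xa010

[02] 78 02 → 0x7802
  op=0x7802>>11=0xf ⇒ bl (J)
  imm: (w>>0)&0x7ff=0x2 → #2
  target = base 0xa00a + off 0x02 + 2 + imm 2 = 0xa010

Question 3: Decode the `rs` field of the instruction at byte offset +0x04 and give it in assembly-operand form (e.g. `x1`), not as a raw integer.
off 0x04: read 9d 20 as big → 0x9d20
  opcode bits[15:11]=0x13: plus/RR
  rd@[10:8]=0x5 ⇒ x5
  rs@[7:5]=0x1 ⇒ x1

x1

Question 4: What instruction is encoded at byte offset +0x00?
@+00  big-endian(40 00) = 0x4000
  top 5b → 0x8 → hlt [N]

hlt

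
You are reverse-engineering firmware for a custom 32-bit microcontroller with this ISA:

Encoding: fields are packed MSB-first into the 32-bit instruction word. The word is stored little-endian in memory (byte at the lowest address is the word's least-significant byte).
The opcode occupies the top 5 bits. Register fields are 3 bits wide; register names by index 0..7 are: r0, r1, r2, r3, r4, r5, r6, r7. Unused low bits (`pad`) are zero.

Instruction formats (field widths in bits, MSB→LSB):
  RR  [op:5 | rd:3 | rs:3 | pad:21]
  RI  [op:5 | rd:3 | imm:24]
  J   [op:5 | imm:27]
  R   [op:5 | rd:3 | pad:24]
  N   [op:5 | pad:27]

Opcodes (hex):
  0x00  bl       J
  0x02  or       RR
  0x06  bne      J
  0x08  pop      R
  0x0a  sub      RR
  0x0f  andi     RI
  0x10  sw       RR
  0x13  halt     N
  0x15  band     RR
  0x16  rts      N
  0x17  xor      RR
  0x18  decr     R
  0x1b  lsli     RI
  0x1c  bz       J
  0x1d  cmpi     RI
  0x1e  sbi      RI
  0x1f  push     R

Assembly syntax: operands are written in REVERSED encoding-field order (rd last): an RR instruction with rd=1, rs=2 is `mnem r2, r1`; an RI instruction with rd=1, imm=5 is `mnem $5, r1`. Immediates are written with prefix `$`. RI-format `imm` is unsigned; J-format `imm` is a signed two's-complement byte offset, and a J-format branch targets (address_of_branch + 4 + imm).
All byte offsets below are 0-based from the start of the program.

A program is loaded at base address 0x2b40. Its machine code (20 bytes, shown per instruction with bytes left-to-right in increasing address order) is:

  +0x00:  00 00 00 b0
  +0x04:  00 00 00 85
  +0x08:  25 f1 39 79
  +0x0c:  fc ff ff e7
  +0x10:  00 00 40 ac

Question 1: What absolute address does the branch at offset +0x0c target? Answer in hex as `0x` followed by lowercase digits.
0x2b4c

@+0c  little-endian(fc ff ff e7) = 0xe7fffffc
  op=0xe7fffffc>>27=0x1c ⇒ bz (J)
  [26:0] imm=134217724 (s27→-4) = $-4
  target = base 0x2b40 + off 0x0c + 4 + imm -4 = 0x2b4c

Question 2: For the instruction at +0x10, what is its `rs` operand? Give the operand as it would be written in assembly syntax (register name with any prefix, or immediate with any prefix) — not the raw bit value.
[10] 00 00 40 ac → 0xac400000
  opcode bits[31:27]=0x15: band/RR
  [26:24] rd=4 = r4
  [23:21] rs=2 = r2

r2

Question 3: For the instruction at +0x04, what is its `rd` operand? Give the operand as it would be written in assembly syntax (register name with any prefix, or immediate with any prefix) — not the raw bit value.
r5

+0x04: 00 00 00 85 ⇒ word 0x85000000 (little)
  top 5b → 0x10 → sw [RR]
  [26:24] rd=5 = r5
  [23:21] rs=0 = r0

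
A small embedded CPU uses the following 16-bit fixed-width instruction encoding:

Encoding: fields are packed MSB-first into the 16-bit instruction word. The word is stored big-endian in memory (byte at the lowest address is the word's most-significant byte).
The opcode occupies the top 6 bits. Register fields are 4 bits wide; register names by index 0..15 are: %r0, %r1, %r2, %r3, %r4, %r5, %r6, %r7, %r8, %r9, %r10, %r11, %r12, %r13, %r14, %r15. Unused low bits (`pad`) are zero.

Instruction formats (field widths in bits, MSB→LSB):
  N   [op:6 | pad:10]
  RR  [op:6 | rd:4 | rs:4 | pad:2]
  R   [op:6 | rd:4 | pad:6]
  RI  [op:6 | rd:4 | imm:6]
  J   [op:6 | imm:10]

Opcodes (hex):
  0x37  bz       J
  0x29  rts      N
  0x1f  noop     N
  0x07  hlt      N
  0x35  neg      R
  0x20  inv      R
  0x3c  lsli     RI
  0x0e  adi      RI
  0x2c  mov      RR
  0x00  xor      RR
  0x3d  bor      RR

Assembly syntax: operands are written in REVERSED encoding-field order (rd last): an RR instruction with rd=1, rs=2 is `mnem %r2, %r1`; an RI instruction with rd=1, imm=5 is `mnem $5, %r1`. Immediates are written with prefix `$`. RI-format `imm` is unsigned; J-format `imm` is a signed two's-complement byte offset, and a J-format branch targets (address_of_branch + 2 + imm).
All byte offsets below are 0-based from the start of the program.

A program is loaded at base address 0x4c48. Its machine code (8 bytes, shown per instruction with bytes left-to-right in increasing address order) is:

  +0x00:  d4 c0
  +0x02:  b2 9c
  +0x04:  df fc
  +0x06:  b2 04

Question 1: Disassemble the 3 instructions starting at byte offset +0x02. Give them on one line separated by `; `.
mov %r7, %r10; bz $-4; mov %r1, %r8

+0x02: b2 9c ⇒ word 0xb29c (big)
  top 6b → 0x2c → mov [RR]
  [9:6] rd=10 = %r10
  [5:2] rs=7 = %r7
+0x04: df fc ⇒ word 0xdffc (big)
  top 6b → 0x37 → bz [J]
  [9:0] imm=1020 (s10→-4) = $-4
+0x06: b2 04 ⇒ word 0xb204 (big)
  top 6b → 0x2c → mov [RR]
  [9:6] rd=8 = %r8
  [5:2] rs=1 = %r1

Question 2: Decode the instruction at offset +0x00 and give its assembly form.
neg %r3

@+00  big-endian(d4 c0) = 0xd4c0
  top 6b → 0x35 → neg [R]
  rd: (w>>6)&0xf=0x3 → %r3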